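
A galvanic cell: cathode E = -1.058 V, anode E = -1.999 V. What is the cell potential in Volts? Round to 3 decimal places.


Standard cell potential: E_cell = E_cathode - E_anode.
E_cell = -1.058 - (-1.999)
E_cell = 0.941 V, rounded to 3 dp:

0.941 V


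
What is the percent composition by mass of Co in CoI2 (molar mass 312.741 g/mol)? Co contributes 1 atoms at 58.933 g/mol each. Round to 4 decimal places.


pct = 100 * (n_elem * M_elem) / M_total
mass_contribution = 1 * 58.933 = 58.933 g/mol
pct = 100 * 58.933 / 312.741
pct = 18.84402749 %, rounded to 4 dp:

18.8440 %


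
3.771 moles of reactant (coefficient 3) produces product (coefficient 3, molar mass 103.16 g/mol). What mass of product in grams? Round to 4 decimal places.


Use the coefficient ratio to convert reactant moles to product moles, then multiply by the product's molar mass.
moles_P = moles_R * (coeff_P / coeff_R) = 3.771 * (3/3) = 3.771
mass_P = moles_P * M_P = 3.771 * 103.16
mass_P = 389.01636 g, rounded to 4 dp:

389.0164 g


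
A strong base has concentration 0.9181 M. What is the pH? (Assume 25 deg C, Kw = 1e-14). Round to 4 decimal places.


A strong base dissociates completely, so [OH-] equals the given concentration.
pOH = -log10([OH-]) = -log10(0.9181) = 0.03711
pH = 14 - pOH = 14 - 0.03711
pH = 13.96289, rounded to 4 dp:

13.9629


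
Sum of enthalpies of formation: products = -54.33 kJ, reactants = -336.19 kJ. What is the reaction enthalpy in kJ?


dH_rxn = sum(dH_f products) - sum(dH_f reactants)
dH_rxn = -54.33 - (-336.19)
dH_rxn = 281.86 kJ:

281.86 kJ


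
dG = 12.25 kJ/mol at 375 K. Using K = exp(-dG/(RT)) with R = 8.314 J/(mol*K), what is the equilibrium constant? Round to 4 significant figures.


dG is in kJ/mol; multiply by 1000 to match R in J/(mol*K).
RT = 8.314 * 375 = 3117.75 J/mol
exponent = -dG*1000 / (RT) = -(12.25*1000) / 3117.75 = -3.92911555
K = exp(-3.92911555)
K = 0.019661054, rounded to 4 significant figures:

0.01966


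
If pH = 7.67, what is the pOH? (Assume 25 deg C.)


At 25 deg C, pH + pOH = 14.
pOH = 14 - pH = 14 - 7.67
pOH = 6.33:

6.33


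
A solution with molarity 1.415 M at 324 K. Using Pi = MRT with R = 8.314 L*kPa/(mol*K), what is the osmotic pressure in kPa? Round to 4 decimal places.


Osmotic pressure (van't Hoff): Pi = M*R*T.
RT = 8.314 * 324 = 2693.736
Pi = 1.415 * 2693.736
Pi = 3811.63644 kPa, rounded to 4 dp:

3811.6364 kPa


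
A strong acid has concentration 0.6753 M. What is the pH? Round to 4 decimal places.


A strong acid dissociates completely, so [H+] equals the given concentration.
pH = -log10([H+]) = -log10(0.6753)
pH = 0.17050325, rounded to 4 dp:

0.1705


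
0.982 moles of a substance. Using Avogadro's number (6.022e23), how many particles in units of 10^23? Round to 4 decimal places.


N = n * NA, then divide by 1e23 for the requested units.
N / 1e23 = n * 6.022
N / 1e23 = 0.982 * 6.022
N / 1e23 = 5.913604, rounded to 4 dp:

5.9136


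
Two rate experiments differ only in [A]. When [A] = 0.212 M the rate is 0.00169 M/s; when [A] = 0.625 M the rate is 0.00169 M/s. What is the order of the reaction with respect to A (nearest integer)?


Rate is proportional to [A]^n, so rate2/rate1 = ([A]2/[A]1)^n. Take logs to solve for n.
rate2/rate1 = 0.00169 / 0.00169 = 1.0
[A]2/[A]1 = 0.625 / 0.212 = 2.9481
n = ln(1.0) / ln(2.9481) = 0.0
Nearest integer order:

0


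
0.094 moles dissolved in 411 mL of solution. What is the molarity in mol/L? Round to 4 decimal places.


Convert volume to liters: V_L = V_mL / 1000.
V_L = 411 / 1000 = 0.411 L
M = n / V_L = 0.094 / 0.411
M = 0.22871046 mol/L, rounded to 4 dp:

0.2287 mol/L


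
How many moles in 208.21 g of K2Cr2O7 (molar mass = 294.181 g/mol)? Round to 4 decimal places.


n = mass / M
n = 208.21 / 294.181
n = 0.70776155 mol, rounded to 4 dp:

0.7078 mol


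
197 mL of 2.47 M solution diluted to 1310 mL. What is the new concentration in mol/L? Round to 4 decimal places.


Dilution: M1*V1 = M2*V2, solve for M2.
M2 = M1*V1 / V2
M2 = 2.47 * 197 / 1310
M2 = 486.59 / 1310
M2 = 0.37144275 mol/L, rounded to 4 dp:

0.3714 mol/L


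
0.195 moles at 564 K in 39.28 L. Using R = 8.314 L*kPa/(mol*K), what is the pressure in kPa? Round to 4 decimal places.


PV = nRT, solve for P = nRT / V.
nRT = 0.195 * 8.314 * 564 = 914.3737
P = 914.3737 / 39.28
P = 23.27835285 kPa, rounded to 4 dp:

23.2784 kPa


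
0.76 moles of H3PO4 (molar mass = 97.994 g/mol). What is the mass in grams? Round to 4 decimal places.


mass = n * M
mass = 0.76 * 97.994
mass = 74.47544 g, rounded to 4 dp:

74.4754 g


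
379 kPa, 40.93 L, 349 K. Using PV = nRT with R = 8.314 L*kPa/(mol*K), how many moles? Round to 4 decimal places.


PV = nRT, solve for n = PV / (RT).
PV = 379 * 40.93 = 15512.47
RT = 8.314 * 349 = 2901.586
n = 15512.47 / 2901.586
n = 5.34620377 mol, rounded to 4 dp:

5.3462 mol


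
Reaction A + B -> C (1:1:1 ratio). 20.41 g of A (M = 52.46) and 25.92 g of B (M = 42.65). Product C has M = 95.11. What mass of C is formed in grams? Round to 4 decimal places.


Find moles of each reactant; the smaller value is the limiting reagent in a 1:1:1 reaction, so moles_C equals moles of the limiter.
n_A = mass_A / M_A = 20.41 / 52.46 = 0.389058 mol
n_B = mass_B / M_B = 25.92 / 42.65 = 0.607737 mol
Limiting reagent: A (smaller), n_limiting = 0.389058 mol
mass_C = n_limiting * M_C = 0.389058 * 95.11
mass_C = 37.00330638 g, rounded to 4 dp:

37.0033 g


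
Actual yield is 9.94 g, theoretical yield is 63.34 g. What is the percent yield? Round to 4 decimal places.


% yield = 100 * actual / theoretical
% yield = 100 * 9.94 / 63.34
% yield = 15.69308494 %, rounded to 4 dp:

15.6931 %


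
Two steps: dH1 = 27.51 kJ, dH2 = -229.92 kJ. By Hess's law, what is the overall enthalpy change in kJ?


Hess's law: enthalpy is a state function, so add the step enthalpies.
dH_total = dH1 + dH2 = 27.51 + (-229.92)
dH_total = -202.41 kJ:

-202.41 kJ


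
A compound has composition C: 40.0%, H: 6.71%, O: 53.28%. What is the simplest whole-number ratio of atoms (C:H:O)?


Assume 100 g of compound, divide each mass% by atomic mass to get moles, then normalize by the smallest to get a raw atom ratio.
Moles per 100 g: C: 40.0/12.011 = 3.3303, H: 6.71/1.008 = 6.6567, O: 53.28/15.999 = 3.3302
Raw ratio (divide by min = 3.3302): C: 1.0, H: 1.999, O: 1.0
Multiply by 1 to clear fractions: C: 1.0 ~= 1, H: 1.999 ~= 2, O: 1.0 ~= 1
Reduce by GCD to get the simplest whole-number ratio:

1:2:1


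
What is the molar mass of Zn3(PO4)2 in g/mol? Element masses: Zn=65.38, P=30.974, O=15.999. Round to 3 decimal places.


M = sum(count * atomic_mass) over atoms.
M = 3*65.38 + 2*30.974 + 8*15.999
M = 196.14 + 61.948 + 127.992
M = 386.08 g/mol, rounded to 3 dp:

386.080 g/mol


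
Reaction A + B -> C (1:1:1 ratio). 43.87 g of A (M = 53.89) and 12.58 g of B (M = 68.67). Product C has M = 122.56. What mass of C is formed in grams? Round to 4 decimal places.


Find moles of each reactant; the smaller value is the limiting reagent in a 1:1:1 reaction, so moles_C equals moles of the limiter.
n_A = mass_A / M_A = 43.87 / 53.89 = 0.814066 mol
n_B = mass_B / M_B = 12.58 / 68.67 = 0.183195 mol
Limiting reagent: B (smaller), n_limiting = 0.183195 mol
mass_C = n_limiting * M_C = 0.183195 * 122.56
mass_C = 22.4523792 g, rounded to 4 dp:

22.4524 g


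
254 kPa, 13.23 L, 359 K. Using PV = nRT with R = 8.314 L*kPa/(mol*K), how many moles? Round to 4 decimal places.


PV = nRT, solve for n = PV / (RT).
PV = 254 * 13.23 = 3360.42
RT = 8.314 * 359 = 2984.726
n = 3360.42 / 2984.726
n = 1.12587219 mol, rounded to 4 dp:

1.1259 mol


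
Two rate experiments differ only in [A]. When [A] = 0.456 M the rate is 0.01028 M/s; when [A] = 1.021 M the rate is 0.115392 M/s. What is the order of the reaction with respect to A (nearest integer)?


Rate is proportional to [A]^n, so rate2/rate1 = ([A]2/[A]1)^n. Take logs to solve for n.
rate2/rate1 = 0.115392 / 0.01028 = 11.2249
[A]2/[A]1 = 1.021 / 0.456 = 2.239
n = ln(11.2249) / ln(2.239) = 3.0
Nearest integer order:

3


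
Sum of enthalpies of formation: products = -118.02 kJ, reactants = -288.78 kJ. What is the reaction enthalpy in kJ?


dH_rxn = sum(dH_f products) - sum(dH_f reactants)
dH_rxn = -118.02 - (-288.78)
dH_rxn = 170.76 kJ:

170.76 kJ


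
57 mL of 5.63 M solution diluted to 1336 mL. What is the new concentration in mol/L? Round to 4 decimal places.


Dilution: M1*V1 = M2*V2, solve for M2.
M2 = M1*V1 / V2
M2 = 5.63 * 57 / 1336
M2 = 320.91 / 1336
M2 = 0.2402021 mol/L, rounded to 4 dp:

0.2402 mol/L


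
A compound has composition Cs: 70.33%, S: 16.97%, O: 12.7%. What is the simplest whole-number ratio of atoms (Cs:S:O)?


Assume 100 g of compound, divide each mass% by atomic mass to get moles, then normalize by the smallest to get a raw atom ratio.
Moles per 100 g: Cs: 70.33/132.905 = 0.5292, S: 16.97/32.065 = 0.5292, O: 12.7/15.999 = 0.7938
Raw ratio (divide by min = 0.5292): Cs: 1.0, S: 1.0, O: 1.5
Multiply by 2 to clear fractions: Cs: 2.0 ~= 2, S: 2.0 ~= 2, O: 3.0 ~= 3
Reduce by GCD to get the simplest whole-number ratio:

2:2:3


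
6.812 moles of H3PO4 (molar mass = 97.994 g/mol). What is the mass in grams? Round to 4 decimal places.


mass = n * M
mass = 6.812 * 97.994
mass = 667.535128 g, rounded to 4 dp:

667.5351 g


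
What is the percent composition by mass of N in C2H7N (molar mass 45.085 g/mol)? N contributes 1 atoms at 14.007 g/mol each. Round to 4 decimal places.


pct = 100 * (n_elem * M_elem) / M_total
mass_contribution = 1 * 14.007 = 14.007 g/mol
pct = 100 * 14.007 / 45.085
pct = 31.0679827 %, rounded to 4 dp:

31.0680 %


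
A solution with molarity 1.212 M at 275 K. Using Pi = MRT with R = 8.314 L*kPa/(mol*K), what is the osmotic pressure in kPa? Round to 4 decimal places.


Osmotic pressure (van't Hoff): Pi = M*R*T.
RT = 8.314 * 275 = 2286.35
Pi = 1.212 * 2286.35
Pi = 2771.0562 kPa, rounded to 4 dp:

2771.0562 kPa


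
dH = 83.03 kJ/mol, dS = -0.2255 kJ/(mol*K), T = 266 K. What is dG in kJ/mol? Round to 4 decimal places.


Gibbs: dG = dH - T*dS (consistent units, dS already in kJ/(mol*K)).
T*dS = 266 * -0.2255 = -59.983
dG = 83.03 - (-59.983)
dG = 143.013 kJ/mol, rounded to 4 dp:

143.0130 kJ/mol


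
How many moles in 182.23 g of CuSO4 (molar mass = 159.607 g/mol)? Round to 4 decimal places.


n = mass / M
n = 182.23 / 159.607
n = 1.1417419 mol, rounded to 4 dp:

1.1417 mol


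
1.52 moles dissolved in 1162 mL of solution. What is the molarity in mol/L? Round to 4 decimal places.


Convert volume to liters: V_L = V_mL / 1000.
V_L = 1162 / 1000 = 1.162 L
M = n / V_L = 1.52 / 1.162
M = 1.3080895 mol/L, rounded to 4 dp:

1.3081 mol/L


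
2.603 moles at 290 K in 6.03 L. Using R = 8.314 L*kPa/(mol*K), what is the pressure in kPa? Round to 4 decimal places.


PV = nRT, solve for P = nRT / V.
nRT = 2.603 * 8.314 * 290 = 6275.9892
P = 6275.9892 / 6.03
P = 1040.79422886 kPa, rounded to 4 dp:

1040.7942 kPa


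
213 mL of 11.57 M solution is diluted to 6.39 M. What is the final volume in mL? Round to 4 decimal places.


Dilution: M1*V1 = M2*V2, solve for V2.
V2 = M1*V1 / M2
V2 = 11.57 * 213 / 6.39
V2 = 2464.41 / 6.39
V2 = 385.66666667 mL, rounded to 4 dp:

385.6667 mL


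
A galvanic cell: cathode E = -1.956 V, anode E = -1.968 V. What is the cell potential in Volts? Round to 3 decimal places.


Standard cell potential: E_cell = E_cathode - E_anode.
E_cell = -1.956 - (-1.968)
E_cell = 0.012 V, rounded to 3 dp:

0.012 V


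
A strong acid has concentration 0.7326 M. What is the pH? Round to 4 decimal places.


A strong acid dissociates completely, so [H+] equals the given concentration.
pH = -log10([H+]) = -log10(0.7326)
pH = 0.13513309, rounded to 4 dp:

0.1351


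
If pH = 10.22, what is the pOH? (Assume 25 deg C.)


At 25 deg C, pH + pOH = 14.
pOH = 14 - pH = 14 - 10.22
pOH = 3.78:

3.78


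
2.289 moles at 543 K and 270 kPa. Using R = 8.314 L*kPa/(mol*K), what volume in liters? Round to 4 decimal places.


PV = nRT, solve for V = nRT / P.
nRT = 2.289 * 8.314 * 543 = 10333.6951
V = 10333.6951 / 270
V = 38.27294481 L, rounded to 4 dp:

38.2729 L


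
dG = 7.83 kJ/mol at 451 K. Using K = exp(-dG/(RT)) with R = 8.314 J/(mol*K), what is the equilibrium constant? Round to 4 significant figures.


dG is in kJ/mol; multiply by 1000 to match R in J/(mol*K).
RT = 8.314 * 451 = 3749.614 J/mol
exponent = -dG*1000 / (RT) = -(7.83*1000) / 3749.614 = -2.08821495
K = exp(-2.08821495)
K = 0.12390812, rounded to 4 significant figures:

0.1239


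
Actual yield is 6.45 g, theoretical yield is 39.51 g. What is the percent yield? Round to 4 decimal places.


% yield = 100 * actual / theoretical
% yield = 100 * 6.45 / 39.51
% yield = 16.32498102 %, rounded to 4 dp:

16.3250 %


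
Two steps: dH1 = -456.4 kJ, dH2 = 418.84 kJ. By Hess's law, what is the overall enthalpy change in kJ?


Hess's law: enthalpy is a state function, so add the step enthalpies.
dH_total = dH1 + dH2 = -456.4 + (418.84)
dH_total = -37.56 kJ:

-37.56 kJ


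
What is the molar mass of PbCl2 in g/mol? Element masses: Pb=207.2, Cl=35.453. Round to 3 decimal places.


M = sum(count * atomic_mass) over atoms.
M = 1*207.2 + 2*35.453
M = 207.2 + 70.906
M = 278.106 g/mol, rounded to 3 dp:

278.106 g/mol


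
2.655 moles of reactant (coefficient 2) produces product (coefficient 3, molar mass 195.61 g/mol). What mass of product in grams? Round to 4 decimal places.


Use the coefficient ratio to convert reactant moles to product moles, then multiply by the product's molar mass.
moles_P = moles_R * (coeff_P / coeff_R) = 2.655 * (3/2) = 3.9825
mass_P = moles_P * M_P = 3.9825 * 195.61
mass_P = 779.016825 g, rounded to 4 dp:

779.0168 g


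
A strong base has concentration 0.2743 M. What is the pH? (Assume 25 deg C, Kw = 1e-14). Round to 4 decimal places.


A strong base dissociates completely, so [OH-] equals the given concentration.
pOH = -log10([OH-]) = -log10(0.2743) = 0.561774
pH = 14 - pOH = 14 - 0.561774
pH = 13.438226, rounded to 4 dp:

13.4382


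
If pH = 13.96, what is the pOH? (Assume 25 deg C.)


At 25 deg C, pH + pOH = 14.
pOH = 14 - pH = 14 - 13.96
pOH = 0.04:

0.04


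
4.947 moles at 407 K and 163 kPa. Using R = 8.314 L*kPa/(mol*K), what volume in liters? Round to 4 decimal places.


PV = nRT, solve for V = nRT / P.
nRT = 4.947 * 8.314 * 407 = 16739.6487
V = 16739.6487 / 163
V = 102.69723129 L, rounded to 4 dp:

102.6972 L


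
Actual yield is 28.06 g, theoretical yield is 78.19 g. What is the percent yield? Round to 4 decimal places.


% yield = 100 * actual / theoretical
% yield = 100 * 28.06 / 78.19
% yield = 35.88694206 %, rounded to 4 dp:

35.8869 %


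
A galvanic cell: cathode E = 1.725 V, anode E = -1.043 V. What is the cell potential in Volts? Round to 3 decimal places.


Standard cell potential: E_cell = E_cathode - E_anode.
E_cell = 1.725 - (-1.043)
E_cell = 2.768 V, rounded to 3 dp:

2.768 V


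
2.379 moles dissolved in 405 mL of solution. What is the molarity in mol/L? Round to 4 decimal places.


Convert volume to liters: V_L = V_mL / 1000.
V_L = 405 / 1000 = 0.405 L
M = n / V_L = 2.379 / 0.405
M = 5.87407407 mol/L, rounded to 4 dp:

5.8741 mol/L


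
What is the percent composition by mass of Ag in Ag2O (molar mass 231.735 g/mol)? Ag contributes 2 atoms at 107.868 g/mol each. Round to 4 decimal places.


pct = 100 * (n_elem * M_elem) / M_total
mass_contribution = 2 * 107.868 = 215.736 g/mol
pct = 100 * 215.736 / 231.735
pct = 93.09599327 %, rounded to 4 dp:

93.0960 %


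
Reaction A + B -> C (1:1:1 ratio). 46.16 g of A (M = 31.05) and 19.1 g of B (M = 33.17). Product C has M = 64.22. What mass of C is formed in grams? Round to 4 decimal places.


Find moles of each reactant; the smaller value is the limiting reagent in a 1:1:1 reaction, so moles_C equals moles of the limiter.
n_A = mass_A / M_A = 46.16 / 31.05 = 1.486634 mol
n_B = mass_B / M_B = 19.1 / 33.17 = 0.575822 mol
Limiting reagent: B (smaller), n_limiting = 0.575822 mol
mass_C = n_limiting * M_C = 0.575822 * 64.22
mass_C = 36.97928884 g, rounded to 4 dp:

36.9793 g


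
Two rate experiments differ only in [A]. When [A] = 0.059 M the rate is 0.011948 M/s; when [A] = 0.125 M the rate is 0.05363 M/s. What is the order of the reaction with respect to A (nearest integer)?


Rate is proportional to [A]^n, so rate2/rate1 = ([A]2/[A]1)^n. Take logs to solve for n.
rate2/rate1 = 0.05363 / 0.011948 = 4.4886
[A]2/[A]1 = 0.125 / 0.059 = 2.1186
n = ln(4.4886) / ln(2.1186) = 2.0
Nearest integer order:

2


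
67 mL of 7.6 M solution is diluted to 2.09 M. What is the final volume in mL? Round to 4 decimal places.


Dilution: M1*V1 = M2*V2, solve for V2.
V2 = M1*V1 / M2
V2 = 7.6 * 67 / 2.09
V2 = 509.2 / 2.09
V2 = 243.63636364 mL, rounded to 4 dp:

243.6364 mL


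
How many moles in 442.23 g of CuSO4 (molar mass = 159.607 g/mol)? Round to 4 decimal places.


n = mass / M
n = 442.23 / 159.607
n = 2.77074314 mol, rounded to 4 dp:

2.7707 mol


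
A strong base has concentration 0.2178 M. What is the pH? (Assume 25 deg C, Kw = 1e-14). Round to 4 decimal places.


A strong base dissociates completely, so [OH-] equals the given concentration.
pOH = -log10([OH-]) = -log10(0.2178) = 0.661942
pH = 14 - pOH = 14 - 0.661942
pH = 13.338058, rounded to 4 dp:

13.3381


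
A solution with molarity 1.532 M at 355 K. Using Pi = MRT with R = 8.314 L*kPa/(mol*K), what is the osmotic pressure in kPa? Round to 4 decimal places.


Osmotic pressure (van't Hoff): Pi = M*R*T.
RT = 8.314 * 355 = 2951.47
Pi = 1.532 * 2951.47
Pi = 4521.65204 kPa, rounded to 4 dp:

4521.6520 kPa


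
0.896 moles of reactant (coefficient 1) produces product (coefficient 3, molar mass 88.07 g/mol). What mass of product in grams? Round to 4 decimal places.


Use the coefficient ratio to convert reactant moles to product moles, then multiply by the product's molar mass.
moles_P = moles_R * (coeff_P / coeff_R) = 0.896 * (3/1) = 2.688
mass_P = moles_P * M_P = 2.688 * 88.07
mass_P = 236.73216 g, rounded to 4 dp:

236.7322 g


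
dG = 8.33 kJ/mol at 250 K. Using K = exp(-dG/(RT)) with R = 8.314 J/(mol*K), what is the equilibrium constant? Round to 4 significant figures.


dG is in kJ/mol; multiply by 1000 to match R in J/(mol*K).
RT = 8.314 * 250 = 2078.5 J/mol
exponent = -dG*1000 / (RT) = -(8.33*1000) / 2078.5 = -4.00769786
K = exp(-4.00769786)
K = 0.018175189, rounded to 4 significant figures:

0.01818


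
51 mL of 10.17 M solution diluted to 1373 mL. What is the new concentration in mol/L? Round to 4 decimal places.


Dilution: M1*V1 = M2*V2, solve for M2.
M2 = M1*V1 / V2
M2 = 10.17 * 51 / 1373
M2 = 518.67 / 1373
M2 = 0.37776402 mol/L, rounded to 4 dp:

0.3778 mol/L


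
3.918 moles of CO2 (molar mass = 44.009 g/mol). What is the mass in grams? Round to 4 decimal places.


mass = n * M
mass = 3.918 * 44.009
mass = 172.427262 g, rounded to 4 dp:

172.4273 g


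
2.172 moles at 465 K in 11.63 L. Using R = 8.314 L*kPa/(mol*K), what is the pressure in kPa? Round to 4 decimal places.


PV = nRT, solve for P = nRT / V.
nRT = 2.172 * 8.314 * 465 = 8396.9737
P = 8396.9737 / 11.63
P = 722.00977644 kPa, rounded to 4 dp:

722.0098 kPa


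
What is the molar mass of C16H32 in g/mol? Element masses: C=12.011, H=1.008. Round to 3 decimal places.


M = sum(count * atomic_mass) over atoms.
M = 16*12.011 + 32*1.008
M = 192.176 + 32.256
M = 224.432 g/mol, rounded to 3 dp:

224.432 g/mol


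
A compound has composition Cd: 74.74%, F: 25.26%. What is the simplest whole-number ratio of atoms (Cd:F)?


Assume 100 g of compound, divide each mass% by atomic mass to get moles, then normalize by the smallest to get a raw atom ratio.
Moles per 100 g: Cd: 74.74/112.414 = 0.6649, F: 25.26/18.998 = 1.3296
Raw ratio (divide by min = 0.6649): Cd: 1.0, F: 2.0
Multiply by 1 to clear fractions: Cd: 1.0 ~= 1, F: 2.0 ~= 2
Reduce by GCD to get the simplest whole-number ratio:

1:2


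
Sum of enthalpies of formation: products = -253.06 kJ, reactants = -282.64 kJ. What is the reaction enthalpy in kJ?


dH_rxn = sum(dH_f products) - sum(dH_f reactants)
dH_rxn = -253.06 - (-282.64)
dH_rxn = 29.58 kJ:

29.58 kJ


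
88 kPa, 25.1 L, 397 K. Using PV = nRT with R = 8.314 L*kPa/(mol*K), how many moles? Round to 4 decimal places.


PV = nRT, solve for n = PV / (RT).
PV = 88 * 25.1 = 2208.8
RT = 8.314 * 397 = 3300.658
n = 2208.8 / 3300.658
n = 0.6691999 mol, rounded to 4 dp:

0.6692 mol


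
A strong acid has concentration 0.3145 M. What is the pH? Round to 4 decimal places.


A strong acid dissociates completely, so [H+] equals the given concentration.
pH = -log10([H+]) = -log10(0.3145)
pH = 0.50237935, rounded to 4 dp:

0.5024


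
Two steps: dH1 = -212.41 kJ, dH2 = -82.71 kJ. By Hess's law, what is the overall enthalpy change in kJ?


Hess's law: enthalpy is a state function, so add the step enthalpies.
dH_total = dH1 + dH2 = -212.41 + (-82.71)
dH_total = -295.12 kJ:

-295.12 kJ


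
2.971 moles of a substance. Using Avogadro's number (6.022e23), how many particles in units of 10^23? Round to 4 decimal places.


N = n * NA, then divide by 1e23 for the requested units.
N / 1e23 = n * 6.022
N / 1e23 = 2.971 * 6.022
N / 1e23 = 17.891362, rounded to 4 dp:

17.8914


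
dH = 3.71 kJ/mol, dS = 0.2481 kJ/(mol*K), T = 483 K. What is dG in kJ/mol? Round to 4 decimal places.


Gibbs: dG = dH - T*dS (consistent units, dS already in kJ/(mol*K)).
T*dS = 483 * 0.2481 = 119.8323
dG = 3.71 - (119.8323)
dG = -116.1223 kJ/mol, rounded to 4 dp:

-116.1223 kJ/mol


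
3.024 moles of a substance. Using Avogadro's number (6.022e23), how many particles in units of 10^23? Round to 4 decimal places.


N = n * NA, then divide by 1e23 for the requested units.
N / 1e23 = n * 6.022
N / 1e23 = 3.024 * 6.022
N / 1e23 = 18.210528, rounded to 4 dp:

18.2105


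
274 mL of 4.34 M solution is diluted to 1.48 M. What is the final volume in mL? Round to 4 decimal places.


Dilution: M1*V1 = M2*V2, solve for V2.
V2 = M1*V1 / M2
V2 = 4.34 * 274 / 1.48
V2 = 1189.16 / 1.48
V2 = 803.48648649 mL, rounded to 4 dp:

803.4865 mL


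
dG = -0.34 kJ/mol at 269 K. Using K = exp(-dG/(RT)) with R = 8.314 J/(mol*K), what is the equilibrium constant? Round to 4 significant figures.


dG is in kJ/mol; multiply by 1000 to match R in J/(mol*K).
RT = 8.314 * 269 = 2236.466 J/mol
exponent = -dG*1000 / (RT) = -(-0.34*1000) / 2236.466 = 0.15202556
K = exp(0.15202556)
K = 1.16419, rounded to 4 significant figures:

1.164


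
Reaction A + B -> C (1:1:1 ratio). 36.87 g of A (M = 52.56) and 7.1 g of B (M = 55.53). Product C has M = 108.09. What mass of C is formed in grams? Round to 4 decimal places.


Find moles of each reactant; the smaller value is the limiting reagent in a 1:1:1 reaction, so moles_C equals moles of the limiter.
n_A = mass_A / M_A = 36.87 / 52.56 = 0.701484 mol
n_B = mass_B / M_B = 7.1 / 55.53 = 0.127859 mol
Limiting reagent: B (smaller), n_limiting = 0.127859 mol
mass_C = n_limiting * M_C = 0.127859 * 108.09
mass_C = 13.82027931 g, rounded to 4 dp:

13.8203 g


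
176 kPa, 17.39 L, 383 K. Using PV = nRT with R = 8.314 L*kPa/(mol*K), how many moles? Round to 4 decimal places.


PV = nRT, solve for n = PV / (RT).
PV = 176 * 17.39 = 3060.64
RT = 8.314 * 383 = 3184.262
n = 3060.64 / 3184.262
n = 0.96117719 mol, rounded to 4 dp:

0.9612 mol


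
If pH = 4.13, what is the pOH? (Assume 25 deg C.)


At 25 deg C, pH + pOH = 14.
pOH = 14 - pH = 14 - 4.13
pOH = 9.87:

9.87


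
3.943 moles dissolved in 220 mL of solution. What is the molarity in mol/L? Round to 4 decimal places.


Convert volume to liters: V_L = V_mL / 1000.
V_L = 220 / 1000 = 0.22 L
M = n / V_L = 3.943 / 0.22
M = 17.92272727 mol/L, rounded to 4 dp:

17.9227 mol/L


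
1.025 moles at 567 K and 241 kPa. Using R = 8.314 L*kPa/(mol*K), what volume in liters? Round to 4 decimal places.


PV = nRT, solve for V = nRT / P.
nRT = 1.025 * 8.314 * 567 = 4831.8889
V = 4831.8889 / 241
V = 20.04933154 L, rounded to 4 dp:

20.0493 L


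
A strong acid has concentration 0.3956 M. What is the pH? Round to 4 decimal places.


A strong acid dissociates completely, so [H+] equals the given concentration.
pH = -log10([H+]) = -log10(0.3956)
pH = 0.40274372, rounded to 4 dp:

0.4027


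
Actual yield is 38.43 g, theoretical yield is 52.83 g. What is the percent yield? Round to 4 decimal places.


% yield = 100 * actual / theoretical
% yield = 100 * 38.43 / 52.83
% yield = 72.7427598 %, rounded to 4 dp:

72.7428 %


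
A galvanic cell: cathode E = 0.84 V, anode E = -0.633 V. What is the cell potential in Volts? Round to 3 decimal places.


Standard cell potential: E_cell = E_cathode - E_anode.
E_cell = 0.84 - (-0.633)
E_cell = 1.473 V, rounded to 3 dp:

1.473 V


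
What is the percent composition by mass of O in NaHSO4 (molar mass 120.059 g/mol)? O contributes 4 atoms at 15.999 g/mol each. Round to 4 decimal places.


pct = 100 * (n_elem * M_elem) / M_total
mass_contribution = 4 * 15.999 = 63.996 g/mol
pct = 100 * 63.996 / 120.059
pct = 53.3037923 %, rounded to 4 dp:

53.3038 %


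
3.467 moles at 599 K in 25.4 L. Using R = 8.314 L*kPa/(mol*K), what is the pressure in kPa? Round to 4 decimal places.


PV = nRT, solve for P = nRT / V.
nRT = 3.467 * 8.314 * 599 = 17265.9582
P = 17265.9582 / 25.4
P = 679.76213386 kPa, rounded to 4 dp:

679.7621 kPa


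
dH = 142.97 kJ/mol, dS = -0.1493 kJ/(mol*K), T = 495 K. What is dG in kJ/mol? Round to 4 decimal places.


Gibbs: dG = dH - T*dS (consistent units, dS already in kJ/(mol*K)).
T*dS = 495 * -0.1493 = -73.9035
dG = 142.97 - (-73.9035)
dG = 216.8735 kJ/mol, rounded to 4 dp:

216.8735 kJ/mol


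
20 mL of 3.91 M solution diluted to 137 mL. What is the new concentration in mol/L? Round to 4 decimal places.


Dilution: M1*V1 = M2*V2, solve for M2.
M2 = M1*V1 / V2
M2 = 3.91 * 20 / 137
M2 = 78.2 / 137
M2 = 0.57080292 mol/L, rounded to 4 dp:

0.5708 mol/L


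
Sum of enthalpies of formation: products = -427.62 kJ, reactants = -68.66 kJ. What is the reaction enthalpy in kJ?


dH_rxn = sum(dH_f products) - sum(dH_f reactants)
dH_rxn = -427.62 - (-68.66)
dH_rxn = -358.96 kJ:

-358.96 kJ


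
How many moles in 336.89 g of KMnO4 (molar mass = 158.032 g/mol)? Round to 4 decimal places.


n = mass / M
n = 336.89 / 158.032
n = 2.13178344 mol, rounded to 4 dp:

2.1318 mol


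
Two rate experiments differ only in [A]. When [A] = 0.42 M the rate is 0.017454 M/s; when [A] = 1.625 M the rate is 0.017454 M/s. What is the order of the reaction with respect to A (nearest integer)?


Rate is proportional to [A]^n, so rate2/rate1 = ([A]2/[A]1)^n. Take logs to solve for n.
rate2/rate1 = 0.017454 / 0.017454 = 1.0
[A]2/[A]1 = 1.625 / 0.42 = 3.869
n = ln(1.0) / ln(3.869) = 0.0
Nearest integer order:

0


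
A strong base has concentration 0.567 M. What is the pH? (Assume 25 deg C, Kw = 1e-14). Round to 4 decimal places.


A strong base dissociates completely, so [OH-] equals the given concentration.
pOH = -log10([OH-]) = -log10(0.567) = 0.246417
pH = 14 - pOH = 14 - 0.246417
pH = 13.753583, rounded to 4 dp:

13.7536


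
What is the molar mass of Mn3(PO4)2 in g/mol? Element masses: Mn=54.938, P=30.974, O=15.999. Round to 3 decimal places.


M = sum(count * atomic_mass) over atoms.
M = 3*54.938 + 2*30.974 + 8*15.999
M = 164.814 + 61.948 + 127.992
M = 354.754 g/mol, rounded to 3 dp:

354.754 g/mol


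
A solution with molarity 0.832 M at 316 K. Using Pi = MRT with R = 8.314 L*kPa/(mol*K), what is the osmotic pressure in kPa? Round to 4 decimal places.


Osmotic pressure (van't Hoff): Pi = M*R*T.
RT = 8.314 * 316 = 2627.224
Pi = 0.832 * 2627.224
Pi = 2185.850368 kPa, rounded to 4 dp:

2185.8504 kPa


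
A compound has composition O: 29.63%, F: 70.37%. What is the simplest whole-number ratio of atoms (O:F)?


Assume 100 g of compound, divide each mass% by atomic mass to get moles, then normalize by the smallest to get a raw atom ratio.
Moles per 100 g: O: 29.63/15.999 = 1.852, F: 70.37/18.998 = 3.7041
Raw ratio (divide by min = 1.852): O: 1.0, F: 2.0
Multiply by 1 to clear fractions: O: 1.0 ~= 1, F: 2.0 ~= 2
Reduce by GCD to get the simplest whole-number ratio:

1:2


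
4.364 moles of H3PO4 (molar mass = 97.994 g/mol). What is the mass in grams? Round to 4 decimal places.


mass = n * M
mass = 4.364 * 97.994
mass = 427.645816 g, rounded to 4 dp:

427.6458 g


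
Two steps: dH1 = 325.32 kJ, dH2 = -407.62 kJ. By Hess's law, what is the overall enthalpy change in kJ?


Hess's law: enthalpy is a state function, so add the step enthalpies.
dH_total = dH1 + dH2 = 325.32 + (-407.62)
dH_total = -82.3 kJ:

-82.30 kJ


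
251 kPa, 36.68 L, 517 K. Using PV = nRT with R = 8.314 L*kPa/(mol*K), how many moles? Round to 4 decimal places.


PV = nRT, solve for n = PV / (RT).
PV = 251 * 36.68 = 9206.68
RT = 8.314 * 517 = 4298.338
n = 9206.68 / 4298.338
n = 2.14191625 mol, rounded to 4 dp:

2.1419 mol


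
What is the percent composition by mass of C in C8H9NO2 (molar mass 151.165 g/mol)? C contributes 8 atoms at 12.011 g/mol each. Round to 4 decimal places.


pct = 100 * (n_elem * M_elem) / M_total
mass_contribution = 8 * 12.011 = 96.088 g/mol
pct = 100 * 96.088 / 151.165
pct = 63.56497867 %, rounded to 4 dp:

63.5650 %


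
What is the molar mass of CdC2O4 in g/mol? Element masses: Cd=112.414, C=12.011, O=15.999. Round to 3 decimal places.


M = sum(count * atomic_mass) over atoms.
M = 1*112.414 + 2*12.011 + 4*15.999
M = 112.414 + 24.022 + 63.996
M = 200.432 g/mol, rounded to 3 dp:

200.432 g/mol


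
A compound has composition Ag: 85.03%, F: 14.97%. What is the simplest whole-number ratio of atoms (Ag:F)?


Assume 100 g of compound, divide each mass% by atomic mass to get moles, then normalize by the smallest to get a raw atom ratio.
Moles per 100 g: Ag: 85.03/107.868 = 0.7883, F: 14.97/18.998 = 0.788
Raw ratio (divide by min = 0.788): Ag: 1.0, F: 1.0
Multiply by 1 to clear fractions: Ag: 1.0 ~= 1, F: 1.0 ~= 1
Reduce by GCD to get the simplest whole-number ratio:

1:1


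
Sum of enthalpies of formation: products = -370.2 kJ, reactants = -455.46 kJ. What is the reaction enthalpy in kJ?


dH_rxn = sum(dH_f products) - sum(dH_f reactants)
dH_rxn = -370.2 - (-455.46)
dH_rxn = 85.26 kJ:

85.26 kJ


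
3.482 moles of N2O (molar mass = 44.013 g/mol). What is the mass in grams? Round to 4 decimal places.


mass = n * M
mass = 3.482 * 44.013
mass = 153.253266 g, rounded to 4 dp:

153.2533 g


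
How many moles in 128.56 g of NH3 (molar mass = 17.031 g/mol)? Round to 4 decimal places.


n = mass / M
n = 128.56 / 17.031
n = 7.54858787 mol, rounded to 4 dp:

7.5486 mol


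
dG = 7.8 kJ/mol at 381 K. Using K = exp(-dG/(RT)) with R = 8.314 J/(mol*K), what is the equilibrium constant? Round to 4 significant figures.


dG is in kJ/mol; multiply by 1000 to match R in J/(mol*K).
RT = 8.314 * 381 = 3167.634 J/mol
exponent = -dG*1000 / (RT) = -(7.8*1000) / 3167.634 = -2.46240569
K = exp(-2.46240569)
K = 0.085229668, rounded to 4 significant figures:

0.08523


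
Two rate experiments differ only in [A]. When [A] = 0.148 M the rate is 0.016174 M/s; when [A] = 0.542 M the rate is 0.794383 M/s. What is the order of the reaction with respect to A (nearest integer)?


Rate is proportional to [A]^n, so rate2/rate1 = ([A]2/[A]1)^n. Take logs to solve for n.
rate2/rate1 = 0.794383 / 0.016174 = 49.1148
[A]2/[A]1 = 0.542 / 0.148 = 3.6622
n = ln(49.1148) / ln(3.6622) = 3.0
Nearest integer order:

3


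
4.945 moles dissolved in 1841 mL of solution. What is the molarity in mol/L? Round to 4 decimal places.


Convert volume to liters: V_L = V_mL / 1000.
V_L = 1841 / 1000 = 1.841 L
M = n / V_L = 4.945 / 1.841
M = 2.6860402 mol/L, rounded to 4 dp:

2.6860 mol/L


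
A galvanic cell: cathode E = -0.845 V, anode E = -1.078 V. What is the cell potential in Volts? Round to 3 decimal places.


Standard cell potential: E_cell = E_cathode - E_anode.
E_cell = -0.845 - (-1.078)
E_cell = 0.233 V, rounded to 3 dp:

0.233 V


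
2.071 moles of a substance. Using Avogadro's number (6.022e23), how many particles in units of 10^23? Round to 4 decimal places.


N = n * NA, then divide by 1e23 for the requested units.
N / 1e23 = n * 6.022
N / 1e23 = 2.071 * 6.022
N / 1e23 = 12.471562, rounded to 4 dp:

12.4716


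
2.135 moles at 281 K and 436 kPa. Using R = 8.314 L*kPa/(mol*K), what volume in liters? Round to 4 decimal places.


PV = nRT, solve for V = nRT / P.
nRT = 2.135 * 8.314 * 281 = 4987.8596
V = 4987.8596 / 436
V = 11.44004495 L, rounded to 4 dp:

11.4400 L


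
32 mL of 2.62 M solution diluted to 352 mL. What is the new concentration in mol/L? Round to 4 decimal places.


Dilution: M1*V1 = M2*V2, solve for M2.
M2 = M1*V1 / V2
M2 = 2.62 * 32 / 352
M2 = 83.84 / 352
M2 = 0.23818182 mol/L, rounded to 4 dp:

0.2382 mol/L


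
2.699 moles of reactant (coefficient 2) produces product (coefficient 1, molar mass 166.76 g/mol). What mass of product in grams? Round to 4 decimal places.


Use the coefficient ratio to convert reactant moles to product moles, then multiply by the product's molar mass.
moles_P = moles_R * (coeff_P / coeff_R) = 2.699 * (1/2) = 1.3495
mass_P = moles_P * M_P = 1.3495 * 166.76
mass_P = 225.04262 g, rounded to 4 dp:

225.0426 g


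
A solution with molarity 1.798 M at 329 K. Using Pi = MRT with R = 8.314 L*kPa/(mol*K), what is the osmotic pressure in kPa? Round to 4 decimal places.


Osmotic pressure (van't Hoff): Pi = M*R*T.
RT = 8.314 * 329 = 2735.306
Pi = 1.798 * 2735.306
Pi = 4918.080188 kPa, rounded to 4 dp:

4918.0802 kPa


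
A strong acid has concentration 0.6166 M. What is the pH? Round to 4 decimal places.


A strong acid dissociates completely, so [H+] equals the given concentration.
pH = -log10([H+]) = -log10(0.6166)
pH = 0.20999648, rounded to 4 dp:

0.2100


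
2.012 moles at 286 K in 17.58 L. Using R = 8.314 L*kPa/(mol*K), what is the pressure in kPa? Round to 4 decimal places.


PV = nRT, solve for P = nRT / V.
nRT = 2.012 * 8.314 * 286 = 4784.1416
P = 4784.1416 / 17.58
P = 272.13547213 kPa, rounded to 4 dp:

272.1355 kPa


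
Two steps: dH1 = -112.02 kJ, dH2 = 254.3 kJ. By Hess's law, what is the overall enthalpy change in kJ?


Hess's law: enthalpy is a state function, so add the step enthalpies.
dH_total = dH1 + dH2 = -112.02 + (254.3)
dH_total = 142.28 kJ:

142.28 kJ


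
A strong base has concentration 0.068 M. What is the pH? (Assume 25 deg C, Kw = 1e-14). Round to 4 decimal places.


A strong base dissociates completely, so [OH-] equals the given concentration.
pOH = -log10([OH-]) = -log10(0.068) = 1.167491
pH = 14 - pOH = 14 - 1.167491
pH = 12.832509, rounded to 4 dp:

12.8325


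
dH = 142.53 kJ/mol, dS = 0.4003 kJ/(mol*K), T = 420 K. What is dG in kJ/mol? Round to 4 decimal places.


Gibbs: dG = dH - T*dS (consistent units, dS already in kJ/(mol*K)).
T*dS = 420 * 0.4003 = 168.126
dG = 142.53 - (168.126)
dG = -25.596 kJ/mol, rounded to 4 dp:

-25.5960 kJ/mol


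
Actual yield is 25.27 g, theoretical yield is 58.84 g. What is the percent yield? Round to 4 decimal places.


% yield = 100 * actual / theoretical
% yield = 100 * 25.27 / 58.84
% yield = 42.94697485 %, rounded to 4 dp:

42.9470 %


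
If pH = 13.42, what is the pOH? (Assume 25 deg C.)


At 25 deg C, pH + pOH = 14.
pOH = 14 - pH = 14 - 13.42
pOH = 0.58:

0.58


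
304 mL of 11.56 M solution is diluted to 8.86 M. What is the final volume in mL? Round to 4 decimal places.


Dilution: M1*V1 = M2*V2, solve for V2.
V2 = M1*V1 / M2
V2 = 11.56 * 304 / 8.86
V2 = 3514.24 / 8.86
V2 = 396.64108352 mL, rounded to 4 dp:

396.6411 mL


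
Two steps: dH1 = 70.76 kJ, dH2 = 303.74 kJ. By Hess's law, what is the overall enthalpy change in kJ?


Hess's law: enthalpy is a state function, so add the step enthalpies.
dH_total = dH1 + dH2 = 70.76 + (303.74)
dH_total = 374.5 kJ:

374.50 kJ


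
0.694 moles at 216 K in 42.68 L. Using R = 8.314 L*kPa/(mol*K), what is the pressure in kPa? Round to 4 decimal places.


PV = nRT, solve for P = nRT / V.
nRT = 0.694 * 8.314 * 216 = 1246.3019
P = 1246.3019 / 42.68
P = 29.20107545 kPa, rounded to 4 dp:

29.2011 kPa


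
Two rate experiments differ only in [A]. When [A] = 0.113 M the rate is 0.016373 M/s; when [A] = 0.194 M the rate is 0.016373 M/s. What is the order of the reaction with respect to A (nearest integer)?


Rate is proportional to [A]^n, so rate2/rate1 = ([A]2/[A]1)^n. Take logs to solve for n.
rate2/rate1 = 0.016373 / 0.016373 = 1.0
[A]2/[A]1 = 0.194 / 0.113 = 1.7168
n = ln(1.0) / ln(1.7168) = 0.0
Nearest integer order:

0


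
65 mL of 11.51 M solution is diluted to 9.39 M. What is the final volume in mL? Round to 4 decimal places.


Dilution: M1*V1 = M2*V2, solve for V2.
V2 = M1*V1 / M2
V2 = 11.51 * 65 / 9.39
V2 = 748.15 / 9.39
V2 = 79.67518637 mL, rounded to 4 dp:

79.6752 mL


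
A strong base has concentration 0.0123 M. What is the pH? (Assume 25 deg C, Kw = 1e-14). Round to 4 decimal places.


A strong base dissociates completely, so [OH-] equals the given concentration.
pOH = -log10([OH-]) = -log10(0.0123) = 1.910095
pH = 14 - pOH = 14 - 1.910095
pH = 12.089905, rounded to 4 dp:

12.0899


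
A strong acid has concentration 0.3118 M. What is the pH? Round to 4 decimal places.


A strong acid dissociates completely, so [H+] equals the given concentration.
pH = -log10([H+]) = -log10(0.3118)
pH = 0.50612389, rounded to 4 dp:

0.5061


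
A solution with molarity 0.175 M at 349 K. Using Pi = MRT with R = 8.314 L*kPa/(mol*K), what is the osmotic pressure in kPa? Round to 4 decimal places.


Osmotic pressure (van't Hoff): Pi = M*R*T.
RT = 8.314 * 349 = 2901.586
Pi = 0.175 * 2901.586
Pi = 507.77755 kPa, rounded to 4 dp:

507.7776 kPa


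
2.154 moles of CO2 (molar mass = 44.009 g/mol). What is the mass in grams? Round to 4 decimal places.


mass = n * M
mass = 2.154 * 44.009
mass = 94.795386 g, rounded to 4 dp:

94.7954 g


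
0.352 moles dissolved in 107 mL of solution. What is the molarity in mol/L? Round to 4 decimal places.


Convert volume to liters: V_L = V_mL / 1000.
V_L = 107 / 1000 = 0.107 L
M = n / V_L = 0.352 / 0.107
M = 3.28971963 mol/L, rounded to 4 dp:

3.2897 mol/L


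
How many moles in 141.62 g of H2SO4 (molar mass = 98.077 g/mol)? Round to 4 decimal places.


n = mass / M
n = 141.62 / 98.077
n = 1.44396749 mol, rounded to 4 dp:

1.4440 mol


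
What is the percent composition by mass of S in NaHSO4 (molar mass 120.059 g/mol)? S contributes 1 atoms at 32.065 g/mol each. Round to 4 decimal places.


pct = 100 * (n_elem * M_elem) / M_total
mass_contribution = 1 * 32.065 = 32.065 g/mol
pct = 100 * 32.065 / 120.059
pct = 26.70770205 %, rounded to 4 dp:

26.7077 %


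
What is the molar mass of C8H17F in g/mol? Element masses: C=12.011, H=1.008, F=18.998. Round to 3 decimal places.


M = sum(count * atomic_mass) over atoms.
M = 8*12.011 + 17*1.008 + 1*18.998
M = 96.088 + 17.136 + 18.998
M = 132.222 g/mol, rounded to 3 dp:

132.222 g/mol


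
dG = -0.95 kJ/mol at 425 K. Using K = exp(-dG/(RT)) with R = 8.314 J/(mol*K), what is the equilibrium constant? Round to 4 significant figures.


dG is in kJ/mol; multiply by 1000 to match R in J/(mol*K).
RT = 8.314 * 425 = 3533.45 J/mol
exponent = -dG*1000 / (RT) = -(-0.95*1000) / 3533.45 = 0.26885905
K = exp(0.26885905)
K = 1.3084707, rounded to 4 significant figures:

1.308


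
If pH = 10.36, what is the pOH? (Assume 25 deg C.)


At 25 deg C, pH + pOH = 14.
pOH = 14 - pH = 14 - 10.36
pOH = 3.64:

3.64


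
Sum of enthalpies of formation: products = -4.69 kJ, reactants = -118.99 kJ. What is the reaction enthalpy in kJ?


dH_rxn = sum(dH_f products) - sum(dH_f reactants)
dH_rxn = -4.69 - (-118.99)
dH_rxn = 114.3 kJ:

114.30 kJ
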